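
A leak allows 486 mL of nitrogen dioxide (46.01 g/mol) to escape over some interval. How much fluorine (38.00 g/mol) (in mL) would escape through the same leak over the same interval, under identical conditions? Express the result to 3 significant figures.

535 mL

Since effusion rate ∝ 1/√M, rate_F₂/rate_NO₂ = √(M_NO₂/M_F₂) = √(46.01/38.00) = √1.211 = 1.100.
So the volume for F₂ is 486 × 1.100 = 535 mL.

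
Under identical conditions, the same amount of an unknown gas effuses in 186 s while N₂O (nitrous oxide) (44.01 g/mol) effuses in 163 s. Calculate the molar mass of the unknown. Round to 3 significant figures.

57.3 g/mol

By Graham's law, t_X/t_N₂O = √(M_X/M_N₂O).
186/163 = 1.141 = √(M_X/44.01)
M_X = 44.01 × 1.141² = 44.01 × 1.302 = 57.3 g/mol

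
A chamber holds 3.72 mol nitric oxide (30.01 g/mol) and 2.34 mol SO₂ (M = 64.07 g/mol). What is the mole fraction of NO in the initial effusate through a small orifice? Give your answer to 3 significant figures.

Rate_i ∝ x_i/√M_i (Graham's law weighted by mole fraction), so the effusate composition follows n_i/√M_i.
x_NO(eff) = (n_NO/√M_NO) / (n_NO/√M_NO + n_SO₂/√M_SO₂)
= (3.72/√30.01) / (3.72/√30.01 + 2.34/√64.07) = 0.6791/(0.6791 + 0.2923) = 0.699.

0.699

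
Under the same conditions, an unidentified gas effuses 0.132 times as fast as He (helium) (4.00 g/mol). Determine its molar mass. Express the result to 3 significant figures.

By Graham's law, rate_X/rate_He = √(M_He/M_X).
0.132 = √(4.00/M_X)
M_X = 4.00 / 0.132² = 4.00 / 0.01742 = 230 g/mol

230 g/mol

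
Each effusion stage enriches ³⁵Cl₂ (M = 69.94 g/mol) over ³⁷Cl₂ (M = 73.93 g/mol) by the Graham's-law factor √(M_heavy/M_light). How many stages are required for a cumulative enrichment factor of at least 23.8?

115

Single-stage factor α = √(73.93/69.94), so ln α = ½ ln(1.05705) = 0.02774.
Need α^N ≥ 23.8 ⇒ N ≥ ln(23.8) / ln α = 3.170 / 0.02774 = 114.26.
Minimum whole number of stages: N = 115.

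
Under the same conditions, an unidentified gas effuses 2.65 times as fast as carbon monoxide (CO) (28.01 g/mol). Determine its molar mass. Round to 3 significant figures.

Using Graham's law: rate_X/rate_CO = √(M_CO/M_X).
2.65 = √(28.01/M_X)
M_X = 28.01 / 2.65² = 28.01 / 7.022 = 3.99 g/mol

3.99 g/mol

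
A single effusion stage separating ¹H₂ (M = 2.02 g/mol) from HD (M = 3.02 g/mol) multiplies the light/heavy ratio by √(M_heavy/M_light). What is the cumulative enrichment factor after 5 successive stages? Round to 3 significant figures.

2.73

Each stage multiplies the ratio by α = √(3.02/2.02), so after 5 stages the overall factor is α^5 = (3.02/2.02)^(5/2).
= 1.49505^(5/2) = 2.73.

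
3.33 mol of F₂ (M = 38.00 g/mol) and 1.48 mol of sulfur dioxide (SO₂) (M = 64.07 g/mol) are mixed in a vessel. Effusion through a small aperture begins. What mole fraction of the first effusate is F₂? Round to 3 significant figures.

0.745

Each component's effusion rate ∝ (its partial pressure)·(1/√M) ∝ n_i/√M_i.
So x_F₂ in the escaping gas = (n_F₂/√M_F₂) / Σ(n_i/√M_i)
= (3.33/√38.00) / (3.33/√38.00 + 1.48/√64.07) = 0.5402/(0.5402 + 0.1849) = 0.745.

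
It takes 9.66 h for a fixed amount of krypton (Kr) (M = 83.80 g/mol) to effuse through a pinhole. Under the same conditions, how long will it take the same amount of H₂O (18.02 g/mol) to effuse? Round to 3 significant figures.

4.48 h

Using Graham's law: t_H₂O/t_Kr = √(M_H₂O/M_Kr) = √(18.02/83.80) = √0.2150 = 0.4637.
So the time for H₂O is 9.66 × 0.4637 = 4.48 h.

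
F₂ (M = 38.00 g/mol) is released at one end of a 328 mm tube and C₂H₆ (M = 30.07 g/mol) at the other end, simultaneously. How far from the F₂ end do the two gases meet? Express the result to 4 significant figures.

154.4 mm

In equal time, each gas travels a distance ∝ its rate ∝ 1/√M, so d_F₂/d_C₂H₆ = √(M_C₂H₆/M_F₂) = √(30.07/38.00) = 0.8896.
With d_F₂ + d_C₂H₆ = 328 mm, d_C₂H₆ = 328/(1 + 0.8896) = 173.6 mm.
d_F₂ = 328 − 173.6 = 154.4 mm.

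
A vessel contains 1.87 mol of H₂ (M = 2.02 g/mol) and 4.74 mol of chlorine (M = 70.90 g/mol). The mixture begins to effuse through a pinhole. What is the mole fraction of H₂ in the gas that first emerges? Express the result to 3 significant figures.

Each component's effusion rate ∝ (its partial pressure)·(1/√M) ∝ n_i/√M_i.
So x_H₂ in the escaping gas = (n_H₂/√M_H₂) / Σ(n_i/√M_i)
= (1.87/√2.02) / (1.87/√2.02 + 4.74/√70.90) = 1.316/(1.316 + 0.5629) = 0.700.

0.700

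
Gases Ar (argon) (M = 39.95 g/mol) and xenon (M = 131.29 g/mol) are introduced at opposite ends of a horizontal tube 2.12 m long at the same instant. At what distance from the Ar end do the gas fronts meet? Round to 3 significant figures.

1.37 m

Distances travelled in equal time are proportional to diffusion rates, so d_Ar/d_Xe = √(M_Xe/M_Ar) = √(131.29/39.95) = 1.813.
With d_Ar + d_Xe = 2.12 m, d_Xe = 2.12/(1 + 1.813) = 0.7537 m.
d_Ar = 2.12 − 0.7537 = 1.37 m.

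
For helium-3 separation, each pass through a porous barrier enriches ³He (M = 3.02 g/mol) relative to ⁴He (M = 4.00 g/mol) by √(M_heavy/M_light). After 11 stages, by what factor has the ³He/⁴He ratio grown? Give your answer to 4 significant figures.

4.691

After 11 stages the ratio has grown by (√(4.00/3.02))^11 = (4.00/3.02)^(11/2).
= 1.32450^(11/2) = 4.691.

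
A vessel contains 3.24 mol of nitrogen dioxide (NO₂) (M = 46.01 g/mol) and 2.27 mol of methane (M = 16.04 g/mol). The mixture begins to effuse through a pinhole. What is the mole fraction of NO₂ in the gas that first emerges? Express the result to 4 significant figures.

Effusion rate of each component ∝ n_i/√M_i (partial pressure × 1/√M).
x_NO₂(eff) = (n_NO₂/√M_NO₂) / (n_NO₂/√M_NO₂ + n_CH₄/√M_CH₄)
= (3.24/√46.01) / (3.24/√46.01 + 2.27/√16.04) = 0.4777/(0.4777 + 0.5668) = 0.4573.

0.4573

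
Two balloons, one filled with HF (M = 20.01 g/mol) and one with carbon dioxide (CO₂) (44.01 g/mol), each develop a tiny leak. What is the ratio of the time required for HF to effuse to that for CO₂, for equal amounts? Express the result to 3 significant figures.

Using Graham's law: t_HF/t_CO₂ = √(M_HF/M_CO₂) = √(20.01/44.01) = √0.4547 = 0.674.

0.674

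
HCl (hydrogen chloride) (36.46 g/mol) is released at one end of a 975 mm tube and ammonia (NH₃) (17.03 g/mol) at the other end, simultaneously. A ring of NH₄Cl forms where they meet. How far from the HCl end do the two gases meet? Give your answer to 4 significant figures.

395.8 mm

Distances travelled in equal time are proportional to diffusion rates, so d_HCl/d_NH₃ = √(M_NH₃/M_HCl) = √(17.03/36.46) = 0.6834.
With d_HCl + d_NH₃ = 975 mm, d_NH₃ = 975/(1 + 0.6834) = 579.2 mm.
d_HCl = 975 − 579.2 = 395.8 mm.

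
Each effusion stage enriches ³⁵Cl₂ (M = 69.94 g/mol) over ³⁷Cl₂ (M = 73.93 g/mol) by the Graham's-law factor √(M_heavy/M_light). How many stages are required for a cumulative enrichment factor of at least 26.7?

119

Per stage α = (73.93/69.94)^(1/2) = 1.05705^0.5, giving ln α = 0.02774.
Need α^N ≥ 26.7 ⇒ N ≥ ln(26.7) / ln α = 3.285 / 0.02774 = 118.41.
Minimum whole number of stages: N = 119.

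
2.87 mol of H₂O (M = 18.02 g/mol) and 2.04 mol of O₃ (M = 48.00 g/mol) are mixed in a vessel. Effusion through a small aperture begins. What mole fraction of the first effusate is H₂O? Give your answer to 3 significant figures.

0.697

Effusion rate of each component ∝ n_i/√M_i (partial pressure × 1/√M).
x_H₂O(eff) = (n_H₂O/√M_H₂O) / (n_H₂O/√M_H₂O + n_O₃/√M_O₃)
= (2.87/√18.02) / (2.87/√18.02 + 2.04/√48.00) = 0.6761/(0.6761 + 0.2944) = 0.697.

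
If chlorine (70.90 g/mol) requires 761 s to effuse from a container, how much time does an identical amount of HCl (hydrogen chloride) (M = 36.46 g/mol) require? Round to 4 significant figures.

545.7 s

By Graham's law, t_HCl/t_Cl₂ = √(M_HCl/M_Cl₂) = √(36.46/70.90) = √0.5142 = 0.7171.
So the time for HCl is 761 × 0.7171 = 545.7 s.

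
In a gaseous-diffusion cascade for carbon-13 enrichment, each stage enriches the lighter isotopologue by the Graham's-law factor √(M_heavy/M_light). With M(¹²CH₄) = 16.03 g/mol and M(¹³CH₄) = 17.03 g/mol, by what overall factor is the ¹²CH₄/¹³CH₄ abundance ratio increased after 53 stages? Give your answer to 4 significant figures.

4.971

Each stage multiplies the ratio by α = √(17.03/16.03), so after 53 stages the overall factor is α^53 = (17.03/16.03)^(53/2).
= 1.06238^(53/2) = 4.971.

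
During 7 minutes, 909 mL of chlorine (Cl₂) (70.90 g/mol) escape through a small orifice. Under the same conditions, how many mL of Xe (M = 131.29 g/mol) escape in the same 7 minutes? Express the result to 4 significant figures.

668.0 mL

From Graham's law, rate_Xe/rate_Cl₂ = √(M_Cl₂/M_Xe) = √(70.90/131.29) = √0.5400 = 0.7349.
So the volume for Xe is 909 × 0.7349 = 668.0 mL.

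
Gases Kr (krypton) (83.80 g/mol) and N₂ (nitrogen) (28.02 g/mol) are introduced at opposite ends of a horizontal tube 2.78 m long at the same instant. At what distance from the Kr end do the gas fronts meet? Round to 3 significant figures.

1.02 m

In equal time, each gas travels a distance ∝ its rate ∝ 1/√M, so d_Kr/d_N₂ = √(M_N₂/M_Kr) = √(28.02/83.80) = 0.5782.
With d_Kr + d_N₂ = 2.78 m, d_N₂ = 2.78/(1 + 0.5782) = 1.761 m.
d_Kr = 2.78 − 1.761 = 1.02 m.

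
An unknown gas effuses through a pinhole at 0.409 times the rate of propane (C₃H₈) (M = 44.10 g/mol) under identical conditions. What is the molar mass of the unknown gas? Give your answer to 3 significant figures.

Using Graham's law: rate_X/rate_C₃H₈ = √(M_C₃H₈/M_X).
0.409 = √(44.10/M_X)
M_X = 44.10 / 0.409² = 44.10 / 0.1673 = 264 g/mol

264 g/mol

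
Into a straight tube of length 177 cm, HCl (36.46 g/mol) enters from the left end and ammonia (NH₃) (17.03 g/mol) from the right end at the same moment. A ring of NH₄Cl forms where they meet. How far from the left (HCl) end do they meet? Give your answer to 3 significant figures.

71.9 cm

The fronts meet when d_HCl + d_NH₃ = L with d_HCl/d_NH₃ = √(M_NH₃/M_HCl) (Graham's law). Here √(M_NH₃/M_HCl) = √(17.03/36.46) = 0.6834.
With d_HCl + d_NH₃ = 177 cm, d_NH₃ = 177/(1 + 0.6834) = 105.1 cm.
d_HCl = 177 − 105.1 = 71.9 cm.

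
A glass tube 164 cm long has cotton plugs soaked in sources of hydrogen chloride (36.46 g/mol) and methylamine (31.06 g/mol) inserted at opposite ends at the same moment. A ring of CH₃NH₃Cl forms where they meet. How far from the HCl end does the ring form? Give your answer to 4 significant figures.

Distances travelled in equal time are proportional to diffusion rates, so d_HCl/d_CH₃NH₂ = √(M_CH₃NH₂/M_HCl) = √(31.06/36.46) = 0.9230.
With d_HCl + d_CH₃NH₂ = 164 cm, d_CH₃NH₂ = 164/(1 + 0.9230) = 85.28 cm.
d_HCl = 164 − 85.28 = 78.72 cm.

78.72 cm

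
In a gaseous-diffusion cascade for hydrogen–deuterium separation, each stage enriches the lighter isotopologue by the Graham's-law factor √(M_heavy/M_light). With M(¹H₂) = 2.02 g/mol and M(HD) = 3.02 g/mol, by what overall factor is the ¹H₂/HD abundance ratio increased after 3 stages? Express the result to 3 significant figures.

1.83

The single-stage factor is √(M_heavy/M_light), so 3 stages give [√(3.02/2.02)]^3 = (3.02/2.02)^(3/2).
= 1.49505^(3/2) = 1.83.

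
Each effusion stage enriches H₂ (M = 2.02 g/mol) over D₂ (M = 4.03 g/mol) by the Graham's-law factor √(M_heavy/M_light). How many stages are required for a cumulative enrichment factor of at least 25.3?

10

Single-stage factor α = √(4.03/2.02), so ln α = ½ ln(1.99505) = 0.3453.
Need α^N ≥ 25.3 ⇒ N ≥ ln(25.3) / ln α = 3.231 / 0.3453 = 9.36.
So at least 10 stages are needed.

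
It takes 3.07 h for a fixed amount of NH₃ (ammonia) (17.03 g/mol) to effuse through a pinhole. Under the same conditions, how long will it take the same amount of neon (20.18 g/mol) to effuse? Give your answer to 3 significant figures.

3.34 h

Using Graham's law: t_Ne/t_NH₃ = √(M_Ne/M_NH₃) = √(20.18/17.03) = √1.185 = 1.089.
So the time for Ne is 3.07 × 1.089 = 3.34 h.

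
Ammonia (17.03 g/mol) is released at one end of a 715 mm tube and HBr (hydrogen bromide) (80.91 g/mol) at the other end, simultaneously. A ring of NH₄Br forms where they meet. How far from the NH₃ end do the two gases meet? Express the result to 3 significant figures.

490 mm

Graham's law gives d_NH₃/d_HBr = rate_NH₃/rate_HBr = √(M_HBr/M_NH₃) = √(80.91/17.03) = 2.180.
With d_NH₃ + d_HBr = 715 mm, d_HBr = 715/(1 + 2.180) = 224.9 mm.
d_NH₃ = 715 − 224.9 = 490 mm.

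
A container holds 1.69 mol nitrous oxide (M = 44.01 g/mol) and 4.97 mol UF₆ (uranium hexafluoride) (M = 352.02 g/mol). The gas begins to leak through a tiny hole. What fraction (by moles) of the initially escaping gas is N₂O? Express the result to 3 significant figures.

0.490

Rate_i ∝ x_i/√M_i (Graham's law weighted by mole fraction), so the effusate composition follows n_i/√M_i.
So x_N₂O in the escaping gas = (n_N₂O/√M_N₂O) / Σ(n_i/√M_i)
= (1.69/√44.01) / (1.69/√44.01 + 4.97/√352.02) = 0.2547/(0.2547 + 0.2649) = 0.490.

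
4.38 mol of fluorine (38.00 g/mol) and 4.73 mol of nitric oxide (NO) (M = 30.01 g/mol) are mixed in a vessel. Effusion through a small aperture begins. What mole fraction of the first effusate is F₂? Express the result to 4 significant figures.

Effusion rate of each component ∝ n_i/√M_i (partial pressure × 1/√M).
x_F₂(eff) = (n_F₂/√M_F₂) / (n_F₂/√M_F₂ + n_NO/√M_NO)
= (4.38/√38.00) / (4.38/√38.00 + 4.73/√30.01) = 0.7105/(0.7105 + 0.8634) = 0.4514.

0.4514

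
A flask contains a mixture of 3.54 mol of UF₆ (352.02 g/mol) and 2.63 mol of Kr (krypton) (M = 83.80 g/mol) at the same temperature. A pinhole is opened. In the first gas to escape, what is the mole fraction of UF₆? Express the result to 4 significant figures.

Effusion rate of each component ∝ n_i/√M_i (partial pressure × 1/√M).
x_UF₆(eff) = (n_UF₆/√M_UF₆) / (n_UF₆/√M_UF₆ + n_Kr/√M_Kr)
= (3.54/√352.02) / (3.54/√352.02 + 2.63/√83.80) = 0.1887/(0.1887 + 0.2873) = 0.3964.

0.3964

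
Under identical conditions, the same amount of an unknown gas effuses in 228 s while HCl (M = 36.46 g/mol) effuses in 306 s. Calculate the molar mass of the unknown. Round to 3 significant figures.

20.2 g/mol

Graham's law gives t_X/t_HCl = √(M_X/M_HCl).
228/306 = 0.7451 = √(M_X/36.46)
M_X = 36.46 × 0.7451² = 36.46 × 0.5552 = 20.2 g/mol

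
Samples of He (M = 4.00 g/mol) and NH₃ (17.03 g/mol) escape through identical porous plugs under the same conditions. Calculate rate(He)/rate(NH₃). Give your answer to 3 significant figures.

From Graham's law, rate_He/rate_NH₃ = √(M_NH₃/M_He) = √(17.03/4.00) = √4.258 = 2.06.

2.06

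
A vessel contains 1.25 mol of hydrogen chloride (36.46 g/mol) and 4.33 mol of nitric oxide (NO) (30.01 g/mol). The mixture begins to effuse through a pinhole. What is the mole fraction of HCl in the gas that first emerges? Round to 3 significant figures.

Each component's effusion rate ∝ (its partial pressure)·(1/√M) ∝ n_i/√M_i.
So x_HCl in the escaping gas = (n_HCl/√M_HCl) / Σ(n_i/√M_i)
= (1.25/√36.46) / (1.25/√36.46 + 4.33/√30.01) = 0.2070/(0.2070 + 0.7904) = 0.208.

0.208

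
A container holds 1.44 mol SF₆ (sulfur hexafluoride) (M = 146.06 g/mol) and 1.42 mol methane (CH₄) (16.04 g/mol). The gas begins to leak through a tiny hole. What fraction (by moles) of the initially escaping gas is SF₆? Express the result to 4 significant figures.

The effusion rate of species i is ∝ p_i/√M_i ∝ n_i/√M_i.
Mole fraction of SF₆ in the effusate = (n_SF₆/√M_SF₆) / (n_SF₆/√M_SF₆ + n_CH₄/√M_CH₄)
= (1.44/√146.06) / (1.44/√146.06 + 1.42/√16.04) = 0.1192/(0.1192 + 0.3546) = 0.2515.

0.2515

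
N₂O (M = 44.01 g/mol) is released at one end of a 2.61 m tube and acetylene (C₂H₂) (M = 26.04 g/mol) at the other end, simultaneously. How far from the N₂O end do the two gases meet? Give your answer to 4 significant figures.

1.135 m

The fronts meet when d_N₂O + d_C₂H₂ = L with d_N₂O/d_C₂H₂ = √(M_C₂H₂/M_N₂O) (Graham's law). Here √(M_C₂H₂/M_N₂O) = √(26.04/44.01) = 0.7692.
With d_N₂O + d_C₂H₂ = 2.61 m, d_C₂H₂ = 2.61/(1 + 0.7692) = 1.475 m.
d_N₂O = 2.61 − 1.475 = 1.135 m.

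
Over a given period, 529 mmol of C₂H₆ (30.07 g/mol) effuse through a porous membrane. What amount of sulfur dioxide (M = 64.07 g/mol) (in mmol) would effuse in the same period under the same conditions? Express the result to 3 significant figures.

Graham's law gives rate_SO₂/rate_C₂H₆ = √(M_C₂H₆/M_SO₂) = √(30.07/64.07) = √0.4693 = 0.6851.
So the amount for SO₂ is 529 × 0.6851 = 362 mmol.

362 mmol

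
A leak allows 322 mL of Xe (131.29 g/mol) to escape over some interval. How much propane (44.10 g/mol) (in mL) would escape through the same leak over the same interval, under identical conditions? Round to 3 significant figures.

Graham's law gives rate_C₃H₈/rate_Xe = √(M_Xe/M_C₃H₈) = √(131.29/44.10) = √2.977 = 1.725.
So the volume for C₃H₈ is 322 × 1.725 = 556 mL.

556 mL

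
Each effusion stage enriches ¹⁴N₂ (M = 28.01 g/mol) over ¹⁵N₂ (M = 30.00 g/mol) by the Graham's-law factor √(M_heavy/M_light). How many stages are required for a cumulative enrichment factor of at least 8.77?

64

Single-stage factor α = √(30.00/28.01), so ln α = ½ ln(1.07105) = 0.03432.
Need α^N ≥ 8.77 ⇒ N ≥ ln(8.77) / ln α = 2.171 / 0.03432 = 63.27.
Rounding up, N = 64 stages.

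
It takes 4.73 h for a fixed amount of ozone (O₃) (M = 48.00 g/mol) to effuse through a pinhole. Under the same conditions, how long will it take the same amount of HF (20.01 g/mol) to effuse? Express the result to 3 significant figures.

Since effusion rate ∝ 1/√M, t_HF/t_O₃ = √(M_HF/M_O₃) = √(20.01/48.00) = √0.4169 = 0.6457.
So the time for HF is 4.73 × 0.6457 = 3.05 h.

3.05 h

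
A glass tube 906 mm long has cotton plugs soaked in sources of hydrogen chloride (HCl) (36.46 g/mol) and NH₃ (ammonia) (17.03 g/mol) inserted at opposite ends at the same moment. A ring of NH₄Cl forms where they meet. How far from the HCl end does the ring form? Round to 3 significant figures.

368 mm

The fronts meet when d_HCl + d_NH₃ = L with d_HCl/d_NH₃ = √(M_NH₃/M_HCl) (Graham's law). Here √(M_NH₃/M_HCl) = √(17.03/36.46) = 0.6834.
With d_HCl + d_NH₃ = 906 mm, d_NH₃ = 906/(1 + 0.6834) = 538.2 mm.
d_HCl = 906 − 538.2 = 368 mm.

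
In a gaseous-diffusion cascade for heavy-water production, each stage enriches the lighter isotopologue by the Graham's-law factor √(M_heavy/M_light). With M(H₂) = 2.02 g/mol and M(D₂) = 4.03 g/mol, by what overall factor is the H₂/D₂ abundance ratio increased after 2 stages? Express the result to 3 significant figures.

The single-stage factor is √(M_heavy/M_light), so 2 stages give [√(4.03/2.02)]^2 = (4.03/2.02)^(2/2).
= 1.99505^1 = 2.00.

2.00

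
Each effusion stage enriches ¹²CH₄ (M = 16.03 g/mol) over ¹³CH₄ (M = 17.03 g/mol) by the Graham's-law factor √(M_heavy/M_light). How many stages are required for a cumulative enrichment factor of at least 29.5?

112

Single-stage factor α = √(17.03/16.03), so ln α = ½ ln(1.06238) = 0.03026.
Need α^N ≥ 29.5 ⇒ N ≥ ln(29.5) / ln α = 3.384 / 0.03026 = 111.85.
So at least 112 stages are needed.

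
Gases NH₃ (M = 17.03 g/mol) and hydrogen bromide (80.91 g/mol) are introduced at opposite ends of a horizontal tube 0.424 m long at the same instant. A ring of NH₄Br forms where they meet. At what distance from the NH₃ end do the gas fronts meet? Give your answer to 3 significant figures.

In equal time, each gas travels a distance ∝ its rate ∝ 1/√M, so d_NH₃/d_HBr = √(M_HBr/M_NH₃) = √(80.91/17.03) = 2.180.
With d_NH₃ + d_HBr = 0.424 m, d_HBr = 0.424/(1 + 2.180) = 0.1333 m.
d_NH₃ = 0.424 − 0.1333 = 0.291 m.

0.291 m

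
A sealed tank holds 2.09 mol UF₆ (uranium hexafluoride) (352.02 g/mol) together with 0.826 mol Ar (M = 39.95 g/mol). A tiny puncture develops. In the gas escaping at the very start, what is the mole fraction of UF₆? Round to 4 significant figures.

Each component's effusion rate ∝ (its partial pressure)·(1/√M) ∝ n_i/√M_i.
Mole fraction of UF₆ in the effusate = (n_UF₆/√M_UF₆) / (n_UF₆/√M_UF₆ + n_Ar/√M_Ar)
= (2.09/√352.02) / (2.09/√352.02 + 0.826/√39.95) = 0.1114/(0.1114 + 0.1307) = 0.4602.

0.4602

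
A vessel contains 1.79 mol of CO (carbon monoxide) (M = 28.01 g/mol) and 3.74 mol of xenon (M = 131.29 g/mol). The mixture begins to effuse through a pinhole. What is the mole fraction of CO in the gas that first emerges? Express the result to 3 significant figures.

The effusion rate of species i is ∝ p_i/√M_i ∝ n_i/√M_i.
x_CO(eff) = (n_CO/√M_CO) / (n_CO/√M_CO + n_Xe/√M_Xe)
= (1.79/√28.01) / (1.79/√28.01 + 3.74/√131.29) = 0.3382/(0.3382 + 0.3264) = 0.509.

0.509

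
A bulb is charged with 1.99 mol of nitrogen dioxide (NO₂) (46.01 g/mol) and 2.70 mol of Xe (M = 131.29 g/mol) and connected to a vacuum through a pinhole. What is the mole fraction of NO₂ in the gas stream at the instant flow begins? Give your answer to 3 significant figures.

Each component's effusion rate ∝ (its partial pressure)·(1/√M) ∝ n_i/√M_i.
Mole fraction of NO₂ in the effusate = (n_NO₂/√M_NO₂) / (n_NO₂/√M_NO₂ + n_Xe/√M_Xe)
= (1.99/√46.01) / (1.99/√46.01 + 2.70/√131.29) = 0.2934/(0.2934 + 0.2356) = 0.555.

0.555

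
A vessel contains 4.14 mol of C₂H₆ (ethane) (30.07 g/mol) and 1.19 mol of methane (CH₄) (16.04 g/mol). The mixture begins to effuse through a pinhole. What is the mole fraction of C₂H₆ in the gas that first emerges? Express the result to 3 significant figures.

The effusion rate of species i is ∝ p_i/√M_i ∝ n_i/√M_i.
So x_C₂H₆ in the escaping gas = (n_C₂H₆/√M_C₂H₆) / Σ(n_i/√M_i)
= (4.14/√30.07) / (4.14/√30.07 + 1.19/√16.04) = 0.7550/(0.7550 + 0.2971) = 0.718.

0.718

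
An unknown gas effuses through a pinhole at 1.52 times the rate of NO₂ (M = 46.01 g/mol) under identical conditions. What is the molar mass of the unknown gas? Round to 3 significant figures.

Graham's law gives rate_X/rate_NO₂ = √(M_NO₂/M_X).
1.52 = √(46.01/M_X)
M_X = 46.01 / 1.52² = 46.01 / 2.310 = 19.9 g/mol

19.9 g/mol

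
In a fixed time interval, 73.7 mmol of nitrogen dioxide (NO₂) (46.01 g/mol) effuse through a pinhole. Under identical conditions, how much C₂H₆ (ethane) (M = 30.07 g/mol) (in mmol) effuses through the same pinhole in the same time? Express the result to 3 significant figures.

91.2 mmol

By Graham's law, rate_C₂H₆/rate_NO₂ = √(M_NO₂/M_C₂H₆) = √(46.01/30.07) = √1.530 = 1.237.
So the amount for C₂H₆ is 73.7 × 1.237 = 91.2 mmol.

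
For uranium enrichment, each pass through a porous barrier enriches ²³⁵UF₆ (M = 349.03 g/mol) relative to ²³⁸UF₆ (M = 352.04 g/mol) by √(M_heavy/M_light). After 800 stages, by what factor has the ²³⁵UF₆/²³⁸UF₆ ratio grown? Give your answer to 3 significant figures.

31.0

The single-stage factor is √(M_heavy/M_light), so 800 stages give [√(352.04/349.03)]^800 = (352.04/349.03)^(800/2).
= 1.00862^400 = 31.0.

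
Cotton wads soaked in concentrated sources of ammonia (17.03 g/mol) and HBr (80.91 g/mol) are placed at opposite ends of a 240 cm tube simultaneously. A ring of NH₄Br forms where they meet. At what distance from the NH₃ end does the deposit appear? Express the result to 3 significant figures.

165 cm

The fronts meet when d_NH₃ + d_HBr = L with d_NH₃/d_HBr = √(M_HBr/M_NH₃) (Graham's law). Here √(M_HBr/M_NH₃) = √(80.91/17.03) = 2.180.
With d_NH₃ + d_HBr = 240 cm, d_HBr = 240/(1 + 2.180) = 75.48 cm.
d_NH₃ = 240 − 75.48 = 165 cm.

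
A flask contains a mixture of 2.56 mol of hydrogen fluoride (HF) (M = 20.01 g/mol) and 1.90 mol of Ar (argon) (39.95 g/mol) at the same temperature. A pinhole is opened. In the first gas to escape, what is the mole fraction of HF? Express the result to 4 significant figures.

0.6556

Rate_i ∝ x_i/√M_i (Graham's law weighted by mole fraction), so the effusate composition follows n_i/√M_i.
So x_HF in the escaping gas = (n_HF/√M_HF) / Σ(n_i/√M_i)
= (2.56/√20.01) / (2.56/√20.01 + 1.90/√39.95) = 0.5723/(0.5723 + 0.3006) = 0.6556.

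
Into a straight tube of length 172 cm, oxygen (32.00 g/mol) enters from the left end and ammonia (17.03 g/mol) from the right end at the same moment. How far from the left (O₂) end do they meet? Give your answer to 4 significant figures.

72.55 cm

In equal time, each gas travels a distance ∝ its rate ∝ 1/√M, so d_O₂/d_NH₃ = √(M_NH₃/M_O₂) = √(17.03/32.00) = 0.7295.
With d_O₂ + d_NH₃ = 172 cm, d_NH₃ = 172/(1 + 0.7295) = 99.45 cm.
d_O₂ = 172 − 99.45 = 72.55 cm.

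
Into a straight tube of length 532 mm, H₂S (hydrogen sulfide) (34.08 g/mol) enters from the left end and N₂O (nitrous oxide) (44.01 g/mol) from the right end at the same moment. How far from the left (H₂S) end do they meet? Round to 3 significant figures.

In equal time, each gas travels a distance ∝ its rate ∝ 1/√M, so d_H₂S/d_N₂O = √(M_N₂O/M_H₂S) = √(44.01/34.08) = 1.136.
With d_H₂S + d_N₂O = 532 mm, d_N₂O = 532/(1 + 1.136) = 249.0 mm.
d_H₂S = 532 − 249.0 = 283 mm.

283 mm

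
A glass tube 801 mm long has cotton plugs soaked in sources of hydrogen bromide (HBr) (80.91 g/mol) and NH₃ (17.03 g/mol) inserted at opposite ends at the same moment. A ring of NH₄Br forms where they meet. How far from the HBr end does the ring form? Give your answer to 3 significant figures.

The fronts meet when d_HBr + d_NH₃ = L with d_HBr/d_NH₃ = √(M_NH₃/M_HBr) (Graham's law). Here √(M_NH₃/M_HBr) = √(17.03/80.91) = 0.4588.
With d_HBr + d_NH₃ = 801 mm, d_NH₃ = 801/(1 + 0.4588) = 549.1 mm.
d_HBr = 801 − 549.1 = 252 mm.

252 mm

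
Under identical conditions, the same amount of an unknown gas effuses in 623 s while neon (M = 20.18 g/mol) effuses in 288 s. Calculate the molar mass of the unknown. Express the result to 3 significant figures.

By Graham's law, t_X/t_Ne = √(M_X/M_Ne).
623/288 = 2.163 = √(M_X/20.18)
M_X = 20.18 × 2.163² = 20.18 × 4.679 = 94.4 g/mol

94.4 g/mol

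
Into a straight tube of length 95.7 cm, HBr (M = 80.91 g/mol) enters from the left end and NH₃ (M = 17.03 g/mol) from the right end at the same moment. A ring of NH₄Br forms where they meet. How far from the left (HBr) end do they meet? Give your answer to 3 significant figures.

Graham's law gives d_HBr/d_NH₃ = rate_HBr/rate_NH₃ = √(M_NH₃/M_HBr) = √(17.03/80.91) = 0.4588.
With d_HBr + d_NH₃ = 95.7 cm, d_NH₃ = 95.7/(1 + 0.4588) = 65.60 cm.
d_HBr = 95.7 − 65.60 = 30.1 cm.

30.1 cm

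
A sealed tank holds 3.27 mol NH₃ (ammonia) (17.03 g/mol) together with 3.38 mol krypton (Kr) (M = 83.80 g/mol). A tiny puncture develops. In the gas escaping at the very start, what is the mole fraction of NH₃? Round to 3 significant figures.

Rate_i ∝ x_i/√M_i (Graham's law weighted by mole fraction), so the effusate composition follows n_i/√M_i.
Mole fraction of NH₃ in the effusate = (n_NH₃/√M_NH₃) / (n_NH₃/√M_NH₃ + n_Kr/√M_Kr)
= (3.27/√17.03) / (3.27/√17.03 + 3.38/√83.80) = 0.7924/(0.7924 + 0.3692) = 0.682.

0.682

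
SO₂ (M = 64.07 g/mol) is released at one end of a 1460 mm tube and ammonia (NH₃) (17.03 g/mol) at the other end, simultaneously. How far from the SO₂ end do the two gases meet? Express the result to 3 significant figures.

Distances travelled in equal time are proportional to diffusion rates, so d_SO₂/d_NH₃ = √(M_NH₃/M_SO₂) = √(17.03/64.07) = 0.5156.
With d_SO₂ + d_NH₃ = 1460 mm, d_NH₃ = 1460/(1 + 0.5156) = 963.3 mm.
d_SO₂ = 1460 − 963.3 = 497 mm.

497 mm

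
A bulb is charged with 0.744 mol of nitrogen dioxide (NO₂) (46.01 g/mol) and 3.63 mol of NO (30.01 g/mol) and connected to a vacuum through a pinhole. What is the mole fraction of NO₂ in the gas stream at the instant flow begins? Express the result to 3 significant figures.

0.142

Rate_i ∝ x_i/√M_i (Graham's law weighted by mole fraction), so the effusate composition follows n_i/√M_i.
x_NO₂(eff) = (n_NO₂/√M_NO₂) / (n_NO₂/√M_NO₂ + n_NO/√M_NO)
= (0.744/√46.01) / (0.744/√46.01 + 3.63/√30.01) = 0.1097/(0.1097 + 0.6626) = 0.142.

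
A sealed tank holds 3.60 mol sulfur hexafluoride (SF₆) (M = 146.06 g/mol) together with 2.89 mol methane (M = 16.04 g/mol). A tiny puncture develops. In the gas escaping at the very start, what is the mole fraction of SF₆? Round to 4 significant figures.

Effusion rate of each component ∝ n_i/√M_i (partial pressure × 1/√M).
Mole fraction of SF₆ in the effusate = (n_SF₆/√M_SF₆) / (n_SF₆/√M_SF₆ + n_CH₄/√M_CH₄)
= (3.60/√146.06) / (3.60/√146.06 + 2.89/√16.04) = 0.2979/(0.2979 + 0.7216) = 0.2922.

0.2922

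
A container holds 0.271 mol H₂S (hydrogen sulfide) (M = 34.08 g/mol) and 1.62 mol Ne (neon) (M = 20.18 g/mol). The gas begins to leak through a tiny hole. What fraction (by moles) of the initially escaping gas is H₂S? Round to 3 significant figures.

0.114

Effusion rate of each component ∝ n_i/√M_i (partial pressure × 1/√M).
So x_H₂S in the escaping gas = (n_H₂S/√M_H₂S) / Σ(n_i/√M_i)
= (0.271/√34.08) / (0.271/√34.08 + 1.62/√20.18) = 0.04642/(0.04642 + 0.3606) = 0.114.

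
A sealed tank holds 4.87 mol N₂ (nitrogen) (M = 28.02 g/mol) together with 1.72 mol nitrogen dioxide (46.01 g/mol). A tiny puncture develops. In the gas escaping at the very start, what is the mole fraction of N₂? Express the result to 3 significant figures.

0.784

The effusion rate of species i is ∝ p_i/√M_i ∝ n_i/√M_i.
So x_N₂ in the escaping gas = (n_N₂/√M_N₂) / Σ(n_i/√M_i)
= (4.87/√28.02) / (4.87/√28.02 + 1.72/√46.01) = 0.9200/(0.9200 + 0.2536) = 0.784.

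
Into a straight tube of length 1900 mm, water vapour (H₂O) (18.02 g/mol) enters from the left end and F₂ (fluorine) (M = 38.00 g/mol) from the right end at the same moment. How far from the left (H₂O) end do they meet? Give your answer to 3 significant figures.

The fronts meet when d_H₂O + d_F₂ = L with d_H₂O/d_F₂ = √(M_F₂/M_H₂O) (Graham's law). Here √(M_F₂/M_H₂O) = √(38.00/18.02) = 1.452.
With d_H₂O + d_F₂ = 1900 mm, d_F₂ = 1900/(1 + 1.452) = 774.8 mm.
d_H₂O = 1900 − 774.8 = 1130 mm.

1130 mm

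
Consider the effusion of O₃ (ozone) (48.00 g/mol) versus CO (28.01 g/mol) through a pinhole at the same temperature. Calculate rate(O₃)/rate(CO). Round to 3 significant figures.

Using Graham's law: rate_O₃/rate_CO = √(M_CO/M_O₃) = √(28.01/48.00) = √0.5835 = 0.764.

0.764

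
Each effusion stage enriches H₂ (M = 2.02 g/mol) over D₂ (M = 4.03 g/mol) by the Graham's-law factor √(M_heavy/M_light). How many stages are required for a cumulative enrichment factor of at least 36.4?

11

Per stage α = (4.03/2.02)^(1/2) = 1.99505^0.5, giving ln α = 0.3453.
Need α^N ≥ 36.4 ⇒ N ≥ ln(36.4) / ln α = 3.595 / 0.3453 = 10.41.
So at least 11 stages are needed.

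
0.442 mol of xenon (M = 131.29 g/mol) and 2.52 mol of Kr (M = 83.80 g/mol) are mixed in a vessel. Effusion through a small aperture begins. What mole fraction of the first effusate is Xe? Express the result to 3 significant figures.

Rate_i ∝ x_i/√M_i (Graham's law weighted by mole fraction), so the effusate composition follows n_i/√M_i.
Mole fraction of Xe in the effusate = (n_Xe/√M_Xe) / (n_Xe/√M_Xe + n_Kr/√M_Kr)
= (0.442/√131.29) / (0.442/√131.29 + 2.52/√83.80) = 0.03858/(0.03858 + 0.2753) = 0.123.

0.123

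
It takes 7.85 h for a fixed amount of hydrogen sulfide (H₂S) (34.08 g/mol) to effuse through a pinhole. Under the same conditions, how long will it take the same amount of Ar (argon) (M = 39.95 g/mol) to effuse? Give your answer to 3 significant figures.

8.50 h

Graham's law gives t_Ar/t_H₂S = √(M_Ar/M_H₂S) = √(39.95/34.08) = √1.172 = 1.083.
So the time for Ar is 7.85 × 1.083 = 8.50 h.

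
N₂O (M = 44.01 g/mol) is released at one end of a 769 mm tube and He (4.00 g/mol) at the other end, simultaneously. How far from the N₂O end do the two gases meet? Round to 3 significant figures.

178 mm

Graham's law gives d_N₂O/d_He = rate_N₂O/rate_He = √(M_He/M_N₂O) = √(4.00/44.01) = 0.3015.
With d_N₂O + d_He = 769 mm, d_He = 769/(1 + 0.3015) = 590.9 mm.
d_N₂O = 769 − 590.9 = 178 mm.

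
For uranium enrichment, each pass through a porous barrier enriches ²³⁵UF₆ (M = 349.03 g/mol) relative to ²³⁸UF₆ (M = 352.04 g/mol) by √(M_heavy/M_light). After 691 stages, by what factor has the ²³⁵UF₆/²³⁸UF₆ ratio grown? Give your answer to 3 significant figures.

19.4

Each stage multiplies the ratio by α = √(352.04/349.03), so after 691 stages the overall factor is α^691 = (352.04/349.03)^(691/2).
= 1.00862^(691/2) = 19.4.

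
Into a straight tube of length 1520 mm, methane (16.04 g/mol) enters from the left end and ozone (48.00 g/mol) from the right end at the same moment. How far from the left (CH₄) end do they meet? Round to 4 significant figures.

Graham's law gives d_CH₄/d_O₃ = rate_CH₄/rate_O₃ = √(M_O₃/M_CH₄) = √(48.00/16.04) = 1.730.
With d_CH₄ + d_O₃ = 1520 mm, d_O₃ = 1520/(1 + 1.730) = 556.8 mm.
d_CH₄ = 1520 − 556.8 = 963.2 mm.

963.2 mm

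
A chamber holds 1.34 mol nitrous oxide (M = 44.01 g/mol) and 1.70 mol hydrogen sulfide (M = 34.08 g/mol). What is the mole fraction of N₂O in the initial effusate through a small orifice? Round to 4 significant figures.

0.4096

Effusion rate of each component ∝ n_i/√M_i (partial pressure × 1/√M).
x_N₂O(eff) = (n_N₂O/√M_N₂O) / (n_N₂O/√M_N₂O + n_H₂S/√M_H₂S)
= (1.34/√44.01) / (1.34/√44.01 + 1.70/√34.08) = 0.2020/(0.2020 + 0.2912) = 0.4096.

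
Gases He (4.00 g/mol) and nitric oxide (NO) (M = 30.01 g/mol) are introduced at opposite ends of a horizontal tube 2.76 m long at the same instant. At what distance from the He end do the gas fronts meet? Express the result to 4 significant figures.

In equal time, each gas travels a distance ∝ its rate ∝ 1/√M, so d_He/d_NO = √(M_NO/M_He) = √(30.01/4.00) = 2.739.
With d_He + d_NO = 2.76 m, d_NO = 2.76/(1 + 2.739) = 0.7382 m.
d_He = 2.76 − 0.7382 = 2.022 m.

2.022 m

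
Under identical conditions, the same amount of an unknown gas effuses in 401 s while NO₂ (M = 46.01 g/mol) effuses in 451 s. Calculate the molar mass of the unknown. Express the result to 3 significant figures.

36.4 g/mol

Graham's law gives t_X/t_NO₂ = √(M_X/M_NO₂).
401/451 = 0.8891 = √(M_X/46.01)
M_X = 46.01 × 0.8891² = 46.01 × 0.7906 = 36.4 g/mol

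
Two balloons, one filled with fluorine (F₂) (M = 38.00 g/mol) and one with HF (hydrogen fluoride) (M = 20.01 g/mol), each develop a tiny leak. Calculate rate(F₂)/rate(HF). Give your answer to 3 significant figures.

0.726

From Graham's law, rate_F₂/rate_HF = √(M_HF/M_F₂) = √(20.01/38.00) = √0.5266 = 0.726.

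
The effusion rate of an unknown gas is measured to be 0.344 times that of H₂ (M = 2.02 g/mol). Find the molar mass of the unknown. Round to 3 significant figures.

17.1 g/mol

Using Graham's law: rate_X/rate_H₂ = √(M_H₂/M_X).
0.344 = √(2.02/M_X)
M_X = 2.02 / 0.344² = 2.02 / 0.1183 = 17.1 g/mol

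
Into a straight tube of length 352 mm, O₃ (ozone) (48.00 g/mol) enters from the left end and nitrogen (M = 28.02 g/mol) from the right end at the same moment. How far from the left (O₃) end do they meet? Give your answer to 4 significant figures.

Graham's law gives d_O₃/d_N₂ = rate_O₃/rate_N₂ = √(M_N₂/M_O₃) = √(28.02/48.00) = 0.7640.
With d_O₃ + d_N₂ = 352 mm, d_N₂ = 352/(1 + 0.7640) = 199.5 mm.
d_O₃ = 352 − 199.5 = 152.5 mm.

152.5 mm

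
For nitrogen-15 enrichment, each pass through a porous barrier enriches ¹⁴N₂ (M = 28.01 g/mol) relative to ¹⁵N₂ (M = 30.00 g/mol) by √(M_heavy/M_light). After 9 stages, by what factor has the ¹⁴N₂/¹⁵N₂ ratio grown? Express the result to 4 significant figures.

After 9 stages the ratio has grown by (√(30.00/28.01))^9 = (30.00/28.01)^(9/2).
= 1.07105^(9/2) = 1.362.

1.362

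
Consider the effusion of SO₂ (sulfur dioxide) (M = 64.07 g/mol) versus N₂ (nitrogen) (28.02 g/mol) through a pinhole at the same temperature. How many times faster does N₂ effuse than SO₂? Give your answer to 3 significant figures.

1.51

Using Graham's law: rate_N₂/rate_SO₂ = √(M_SO₂/M_N₂) = √(64.07/28.02) = √2.287 = 1.51.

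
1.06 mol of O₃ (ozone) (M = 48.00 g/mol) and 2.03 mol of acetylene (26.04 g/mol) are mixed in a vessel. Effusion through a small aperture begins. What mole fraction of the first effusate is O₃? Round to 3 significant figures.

0.278

Each component's effusion rate ∝ (its partial pressure)·(1/√M) ∝ n_i/√M_i.
Mole fraction of O₃ in the effusate = (n_O₃/√M_O₃) / (n_O₃/√M_O₃ + n_C₂H₂/√M_C₂H₂)
= (1.06/√48.00) / (1.06/√48.00 + 2.03/√26.04) = 0.1530/(0.1530 + 0.3978) = 0.278.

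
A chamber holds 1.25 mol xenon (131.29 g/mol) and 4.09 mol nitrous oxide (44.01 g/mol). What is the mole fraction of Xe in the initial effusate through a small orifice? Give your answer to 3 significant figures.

0.150

The effusion rate of species i is ∝ p_i/√M_i ∝ n_i/√M_i.
x_Xe(eff) = (n_Xe/√M_Xe) / (n_Xe/√M_Xe + n_N₂O/√M_N₂O)
= (1.25/√131.29) / (1.25/√131.29 + 4.09/√44.01) = 0.1091/(0.1091 + 0.6165) = 0.150.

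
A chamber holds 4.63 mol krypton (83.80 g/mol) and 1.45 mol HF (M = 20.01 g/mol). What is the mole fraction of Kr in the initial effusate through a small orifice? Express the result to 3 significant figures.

0.609

Each component's effusion rate ∝ (its partial pressure)·(1/√M) ∝ n_i/√M_i.
x_Kr(eff) = (n_Kr/√M_Kr) / (n_Kr/√M_Kr + n_HF/√M_HF)
= (4.63/√83.80) / (4.63/√83.80 + 1.45/√20.01) = 0.5058/(0.5058 + 0.3241) = 0.609.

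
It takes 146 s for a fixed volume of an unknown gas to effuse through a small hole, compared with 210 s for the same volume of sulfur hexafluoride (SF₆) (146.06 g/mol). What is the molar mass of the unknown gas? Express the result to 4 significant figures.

Using Graham's law: t_X/t_SF₆ = √(M_X/M_SF₆).
146/210 = 0.6952 = √(M_X/146.06)
M_X = 146.06 × 0.6952² = 146.06 × 0.4834 = 70.60 g/mol

70.60 g/mol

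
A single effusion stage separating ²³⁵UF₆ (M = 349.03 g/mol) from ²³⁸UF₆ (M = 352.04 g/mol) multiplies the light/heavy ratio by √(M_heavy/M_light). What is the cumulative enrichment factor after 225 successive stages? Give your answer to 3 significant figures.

The single-stage factor is √(M_heavy/M_light), so 225 stages give [√(352.04/349.03)]^225 = (352.04/349.03)^(225/2).
= 1.00862^(225/2) = 2.63.

2.63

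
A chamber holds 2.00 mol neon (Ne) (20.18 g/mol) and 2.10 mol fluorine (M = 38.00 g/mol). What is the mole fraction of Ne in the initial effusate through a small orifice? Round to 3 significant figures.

0.567

Rate_i ∝ x_i/√M_i (Graham's law weighted by mole fraction), so the effusate composition follows n_i/√M_i.
So x_Ne in the escaping gas = (n_Ne/√M_Ne) / Σ(n_i/√M_i)
= (2.00/√20.18) / (2.00/√20.18 + 2.10/√38.00) = 0.4452/(0.4452 + 0.3407) = 0.567.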